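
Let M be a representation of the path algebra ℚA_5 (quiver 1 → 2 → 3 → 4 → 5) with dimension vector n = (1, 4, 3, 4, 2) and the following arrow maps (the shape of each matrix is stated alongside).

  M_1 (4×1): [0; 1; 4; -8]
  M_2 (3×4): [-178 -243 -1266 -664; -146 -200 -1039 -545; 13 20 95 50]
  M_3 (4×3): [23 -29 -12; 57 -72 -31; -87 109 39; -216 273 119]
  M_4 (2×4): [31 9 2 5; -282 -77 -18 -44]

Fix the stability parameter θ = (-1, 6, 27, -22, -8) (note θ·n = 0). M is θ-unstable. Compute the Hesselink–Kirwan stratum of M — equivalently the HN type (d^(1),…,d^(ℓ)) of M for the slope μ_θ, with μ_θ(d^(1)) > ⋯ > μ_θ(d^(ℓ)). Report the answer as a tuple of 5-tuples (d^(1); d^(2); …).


Interval decomposition of M: I[1,5], I[2,2], I[2,4], I[2,5], I[4,4].
HN type (ℓ=5): μ^(1)=6; μ^(2)=11/3; μ^(3)=3/4; μ^(4)=-1; μ^(5)=-22

((0, 1, 0, 0, 0); (0, 1, 1, 1, 0); (0, 2, 2, 2, 2); (1, 0, 0, 0, 0); (0, 0, 0, 1, 0))


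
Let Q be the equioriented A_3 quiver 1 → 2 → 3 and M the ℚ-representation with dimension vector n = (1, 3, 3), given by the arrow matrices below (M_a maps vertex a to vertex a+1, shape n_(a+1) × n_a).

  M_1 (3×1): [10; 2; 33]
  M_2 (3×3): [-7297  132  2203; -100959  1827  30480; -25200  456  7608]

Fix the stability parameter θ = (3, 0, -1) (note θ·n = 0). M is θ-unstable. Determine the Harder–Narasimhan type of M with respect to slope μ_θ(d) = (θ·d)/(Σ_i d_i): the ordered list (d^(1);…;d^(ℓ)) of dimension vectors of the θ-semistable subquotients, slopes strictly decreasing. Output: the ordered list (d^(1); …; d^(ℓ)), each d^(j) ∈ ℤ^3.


Via rank(M_{q-1}∘⋯∘M_p): M ≅ I[1,3], I[2,2], I[2,3], I[3,3].
μ_θ-semistable layers: μ^(1)=2/3; μ^(2)=0; μ^(3)=-1/2; μ^(4)=-1

((1, 1, 1); (0, 1, 0); (0, 1, 1); (0, 0, 1))


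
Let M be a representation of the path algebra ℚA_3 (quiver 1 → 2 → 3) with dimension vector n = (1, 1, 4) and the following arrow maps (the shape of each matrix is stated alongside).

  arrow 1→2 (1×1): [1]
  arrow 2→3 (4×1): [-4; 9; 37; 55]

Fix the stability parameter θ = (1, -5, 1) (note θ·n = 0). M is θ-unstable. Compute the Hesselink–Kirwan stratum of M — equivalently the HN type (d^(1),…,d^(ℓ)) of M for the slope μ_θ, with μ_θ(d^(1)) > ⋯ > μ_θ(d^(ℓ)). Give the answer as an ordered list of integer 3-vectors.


Interval decomposition of M: I[1,3], I[3,3]^3.
HN type (ℓ=2): μ^(1)=1; μ^(2)=-2

((0, 0, 4); (1, 1, 0))


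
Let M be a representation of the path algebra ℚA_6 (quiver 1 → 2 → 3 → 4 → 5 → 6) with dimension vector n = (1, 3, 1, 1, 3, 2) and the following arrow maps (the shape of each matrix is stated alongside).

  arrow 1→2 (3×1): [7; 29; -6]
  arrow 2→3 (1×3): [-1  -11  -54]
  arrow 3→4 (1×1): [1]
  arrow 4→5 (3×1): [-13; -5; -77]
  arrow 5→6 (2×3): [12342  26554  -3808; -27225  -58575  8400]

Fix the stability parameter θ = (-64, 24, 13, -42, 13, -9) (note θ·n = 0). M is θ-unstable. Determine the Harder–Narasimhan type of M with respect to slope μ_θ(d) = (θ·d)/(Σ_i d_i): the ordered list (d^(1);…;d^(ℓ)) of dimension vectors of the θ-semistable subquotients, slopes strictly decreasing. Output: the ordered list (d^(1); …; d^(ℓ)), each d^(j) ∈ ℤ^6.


Barcode: M ≅ I[1,5], I[2,2]^2, I[5,5], I[5,6], I[6,6]. HN layers by μ_θ (6 steps, strictly decreasing):
  μ^(1)=24; μ^(2)=13; μ^(3)=2; μ^(4)=-5/3; μ^(5)=-9; μ^(6)=-64

((0, 2, 0, 0, 0, 0); (0, 0, 0, 0, 2, 0); (0, 0, 0, 0, 1, 1); (0, 1, 1, 1, 0, 0); (0, 0, 0, 0, 0, 1); (1, 0, 0, 0, 0, 0))


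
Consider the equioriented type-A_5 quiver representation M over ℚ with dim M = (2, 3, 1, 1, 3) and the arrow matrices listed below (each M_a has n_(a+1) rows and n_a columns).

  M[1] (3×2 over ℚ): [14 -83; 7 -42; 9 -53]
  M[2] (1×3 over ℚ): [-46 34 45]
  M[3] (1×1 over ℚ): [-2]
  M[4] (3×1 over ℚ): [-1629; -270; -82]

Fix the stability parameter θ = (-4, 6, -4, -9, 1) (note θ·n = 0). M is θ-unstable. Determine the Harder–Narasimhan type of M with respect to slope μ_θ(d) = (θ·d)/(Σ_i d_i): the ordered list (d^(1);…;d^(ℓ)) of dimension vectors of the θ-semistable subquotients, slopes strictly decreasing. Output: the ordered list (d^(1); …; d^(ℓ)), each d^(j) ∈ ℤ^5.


Interval decomposition of M: I[1,2], I[1,5], I[2,2], I[5,5]^2.
HN type (ℓ=4): μ^(1)=6; μ^(2)=1; μ^(3)=-7/3; μ^(4)=-4

((0, 2, 0, 0, 0); (0, 0, 0, 0, 3); (0, 1, 1, 1, 0); (2, 0, 0, 0, 0))


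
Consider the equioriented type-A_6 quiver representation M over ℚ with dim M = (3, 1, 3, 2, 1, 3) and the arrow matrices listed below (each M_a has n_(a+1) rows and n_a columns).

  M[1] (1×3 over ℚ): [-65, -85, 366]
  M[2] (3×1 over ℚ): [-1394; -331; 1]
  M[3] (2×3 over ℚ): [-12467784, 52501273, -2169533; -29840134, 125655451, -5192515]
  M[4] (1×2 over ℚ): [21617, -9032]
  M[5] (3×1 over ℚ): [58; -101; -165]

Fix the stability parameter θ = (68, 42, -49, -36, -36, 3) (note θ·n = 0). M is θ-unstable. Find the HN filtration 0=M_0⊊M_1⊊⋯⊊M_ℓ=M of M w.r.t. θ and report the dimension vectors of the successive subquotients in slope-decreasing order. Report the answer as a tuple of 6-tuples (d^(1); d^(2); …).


Interval decomposition of M: I[1,1]^2, I[1,3], I[3,4], I[3,6], I[6,6]^2.
HN type (ℓ=5): μ^(1)=68; μ^(2)=61/3; μ^(3)=3; μ^(4)=-36; μ^(5)=-49

((2, 0, 0, 0, 0, 0); (1, 1, 1, 0, 0, 0); (0, 0, 0, 0, 0, 3); (0, 0, 0, 2, 1, 0); (0, 0, 2, 0, 0, 0))


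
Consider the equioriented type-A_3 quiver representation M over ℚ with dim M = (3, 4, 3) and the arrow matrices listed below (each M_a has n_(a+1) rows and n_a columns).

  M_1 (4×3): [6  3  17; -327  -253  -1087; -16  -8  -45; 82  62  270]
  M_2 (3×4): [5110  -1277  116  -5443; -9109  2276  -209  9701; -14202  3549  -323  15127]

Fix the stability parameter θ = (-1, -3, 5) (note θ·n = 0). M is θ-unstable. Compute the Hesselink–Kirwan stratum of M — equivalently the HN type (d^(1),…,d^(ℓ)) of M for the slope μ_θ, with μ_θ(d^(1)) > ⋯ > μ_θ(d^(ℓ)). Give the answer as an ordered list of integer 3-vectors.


Interval decomposition of M: I[1,3]^3, I[2,2].
HN type (ℓ=3): μ^(1)=5; μ^(2)=-2; μ^(3)=-3

((0, 0, 3); (3, 3, 0); (0, 1, 0))


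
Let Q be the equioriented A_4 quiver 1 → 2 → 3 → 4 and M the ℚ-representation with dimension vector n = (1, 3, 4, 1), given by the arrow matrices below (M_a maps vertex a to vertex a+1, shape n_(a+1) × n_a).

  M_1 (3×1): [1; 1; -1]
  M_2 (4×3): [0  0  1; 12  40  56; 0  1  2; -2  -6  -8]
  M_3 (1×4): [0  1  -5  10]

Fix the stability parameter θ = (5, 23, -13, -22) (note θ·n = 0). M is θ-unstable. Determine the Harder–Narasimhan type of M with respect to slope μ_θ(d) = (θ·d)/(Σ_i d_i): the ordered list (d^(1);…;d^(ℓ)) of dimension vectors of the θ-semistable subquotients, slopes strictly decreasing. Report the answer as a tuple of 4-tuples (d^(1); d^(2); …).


Interval decomposition of M: I[1,4], I[2,3]^2, I[3,3].
HN type (ℓ=3): μ^(1)=5; μ^(2)=-7/4; μ^(3)=-13

((0, 2, 2, 0); (1, 1, 1, 1); (0, 0, 1, 0))


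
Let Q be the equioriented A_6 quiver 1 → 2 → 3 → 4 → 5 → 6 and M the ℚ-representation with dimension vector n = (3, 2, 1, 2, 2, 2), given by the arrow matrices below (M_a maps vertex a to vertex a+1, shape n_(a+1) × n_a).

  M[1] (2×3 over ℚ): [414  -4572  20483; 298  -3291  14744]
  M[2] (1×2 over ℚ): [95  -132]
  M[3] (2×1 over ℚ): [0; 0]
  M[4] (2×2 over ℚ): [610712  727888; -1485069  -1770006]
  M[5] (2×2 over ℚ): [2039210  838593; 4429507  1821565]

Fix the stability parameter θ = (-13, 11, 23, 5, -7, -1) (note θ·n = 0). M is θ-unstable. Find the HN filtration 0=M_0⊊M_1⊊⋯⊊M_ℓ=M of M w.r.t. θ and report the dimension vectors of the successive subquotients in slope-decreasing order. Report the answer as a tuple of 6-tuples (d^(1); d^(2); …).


Via rank(M_{q-1}∘⋯∘M_p): M ≅ I[1,1], I[1,2], I[1,3], I[4,4], I[4,6], I[5,6].
μ_θ-semistable layers: μ^(1)=23; μ^(2)=11; μ^(3)=5; μ^(4)=-1; μ^(5)=-7; μ^(6)=-13

((0, 0, 1, 0, 0, 0); (0, 2, 0, 0, 0, 0); (0, 0, 0, 1, 0, 0); (0, 0, 0, 1, 1, 2); (0, 0, 0, 0, 1, 0); (3, 0, 0, 0, 0, 0))


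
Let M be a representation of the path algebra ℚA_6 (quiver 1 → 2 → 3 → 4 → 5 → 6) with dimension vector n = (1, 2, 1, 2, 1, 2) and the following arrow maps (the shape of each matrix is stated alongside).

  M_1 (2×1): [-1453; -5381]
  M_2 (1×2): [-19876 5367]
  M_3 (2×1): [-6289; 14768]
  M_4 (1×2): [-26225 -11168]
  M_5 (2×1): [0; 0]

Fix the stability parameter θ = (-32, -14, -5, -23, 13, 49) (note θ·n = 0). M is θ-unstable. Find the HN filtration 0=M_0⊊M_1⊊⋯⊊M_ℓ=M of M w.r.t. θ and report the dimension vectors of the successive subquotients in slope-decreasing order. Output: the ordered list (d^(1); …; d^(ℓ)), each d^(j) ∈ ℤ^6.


Via rank(M_{q-1}∘⋯∘M_p): M ≅ I[1,5], I[2,2], I[4,4], I[6,6]^2.
μ_θ-semistable layers: μ^(1)=49; μ^(2)=13; μ^(3)=-14; μ^(4)=-23; μ^(5)=-32

((0, 0, 0, 0, 0, 2); (0, 0, 0, 0, 1, 0); (0, 2, 1, 1, 0, 0); (0, 0, 0, 1, 0, 0); (1, 0, 0, 0, 0, 0))


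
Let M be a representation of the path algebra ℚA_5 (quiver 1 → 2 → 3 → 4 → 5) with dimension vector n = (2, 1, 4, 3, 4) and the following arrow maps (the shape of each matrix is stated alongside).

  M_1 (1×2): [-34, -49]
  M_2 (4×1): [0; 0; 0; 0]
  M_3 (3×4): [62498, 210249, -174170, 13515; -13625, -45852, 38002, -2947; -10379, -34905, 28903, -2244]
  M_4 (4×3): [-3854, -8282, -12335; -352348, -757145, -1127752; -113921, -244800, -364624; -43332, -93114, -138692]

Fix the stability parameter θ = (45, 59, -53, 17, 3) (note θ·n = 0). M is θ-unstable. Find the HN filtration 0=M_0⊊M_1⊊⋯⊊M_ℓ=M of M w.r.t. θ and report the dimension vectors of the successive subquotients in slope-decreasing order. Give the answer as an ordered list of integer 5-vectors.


Interval decomposition of M: I[1,1], I[1,2], I[3,3], I[3,5]^3, I[5,5].
HN type (ℓ=5): μ^(1)=59; μ^(2)=45; μ^(3)=10; μ^(4)=3; μ^(5)=-53

((0, 1, 0, 0, 0); (2, 0, 0, 0, 0); (0, 0, 0, 3, 3); (0, 0, 0, 0, 1); (0, 0, 4, 0, 0))


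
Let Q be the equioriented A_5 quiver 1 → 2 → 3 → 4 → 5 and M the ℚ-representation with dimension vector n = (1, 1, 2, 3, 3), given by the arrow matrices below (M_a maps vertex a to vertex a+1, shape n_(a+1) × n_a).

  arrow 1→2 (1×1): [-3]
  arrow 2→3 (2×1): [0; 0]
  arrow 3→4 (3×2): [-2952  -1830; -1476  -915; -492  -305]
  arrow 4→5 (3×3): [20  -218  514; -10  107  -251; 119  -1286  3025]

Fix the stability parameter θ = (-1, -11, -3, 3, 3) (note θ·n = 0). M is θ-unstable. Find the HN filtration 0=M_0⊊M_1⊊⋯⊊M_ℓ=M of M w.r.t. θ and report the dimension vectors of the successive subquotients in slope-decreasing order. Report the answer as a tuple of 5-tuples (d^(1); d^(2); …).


Via rank(M_{q-1}∘⋯∘M_p): M ≅ I[1,2], I[3,3], I[3,5], I[4,4], I[4,5], I[5,5].
μ_θ-semistable layers: μ^(1)=3; μ^(2)=-3; μ^(3)=-6

((0, 0, 0, 3, 3); (0, 0, 2, 0, 0); (1, 1, 0, 0, 0))


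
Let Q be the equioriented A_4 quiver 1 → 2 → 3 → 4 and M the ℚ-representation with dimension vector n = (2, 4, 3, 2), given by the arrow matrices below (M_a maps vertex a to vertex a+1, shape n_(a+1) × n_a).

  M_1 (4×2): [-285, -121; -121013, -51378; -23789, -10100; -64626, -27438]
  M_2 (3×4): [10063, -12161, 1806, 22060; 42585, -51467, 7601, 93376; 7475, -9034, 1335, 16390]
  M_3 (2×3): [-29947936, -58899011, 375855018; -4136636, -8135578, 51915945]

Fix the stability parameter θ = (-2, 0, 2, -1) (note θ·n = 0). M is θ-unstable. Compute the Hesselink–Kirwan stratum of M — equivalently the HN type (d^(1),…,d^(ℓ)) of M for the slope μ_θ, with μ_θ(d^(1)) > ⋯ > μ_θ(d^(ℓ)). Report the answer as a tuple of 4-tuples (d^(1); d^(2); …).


Interval decomposition of M: I[1,4]^2, I[2,2], I[2,3].
HN type (ℓ=4): μ^(1)=2; μ^(2)=1/2; μ^(3)=0; μ^(4)=-2

((0, 0, 1, 0); (0, 0, 2, 2); (0, 4, 0, 0); (2, 0, 0, 0))


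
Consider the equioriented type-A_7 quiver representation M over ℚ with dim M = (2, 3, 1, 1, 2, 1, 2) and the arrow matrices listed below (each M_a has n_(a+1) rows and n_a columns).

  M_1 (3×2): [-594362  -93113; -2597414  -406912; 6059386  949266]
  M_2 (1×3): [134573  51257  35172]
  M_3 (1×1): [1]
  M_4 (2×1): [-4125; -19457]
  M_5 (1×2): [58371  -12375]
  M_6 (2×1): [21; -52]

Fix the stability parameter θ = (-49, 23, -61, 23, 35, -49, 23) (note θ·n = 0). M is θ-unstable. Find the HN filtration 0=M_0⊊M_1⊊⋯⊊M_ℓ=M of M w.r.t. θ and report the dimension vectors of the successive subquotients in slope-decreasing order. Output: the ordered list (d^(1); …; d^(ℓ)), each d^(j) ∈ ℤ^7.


Interval decomposition of M: I[1,2], I[1,5], I[2,2], I[5,7], I[7,7].
HN type (ℓ=5): μ^(1)=35; μ^(2)=23; μ^(3)=-7; μ^(4)=-19; μ^(5)=-49

((0, 0, 0, 0, 1, 0, 0); (0, 2, 0, 1, 0, 0, 2); (0, 0, 0, 0, 1, 1, 0); (0, 1, 1, 0, 0, 0, 0); (2, 0, 0, 0, 0, 0, 0))


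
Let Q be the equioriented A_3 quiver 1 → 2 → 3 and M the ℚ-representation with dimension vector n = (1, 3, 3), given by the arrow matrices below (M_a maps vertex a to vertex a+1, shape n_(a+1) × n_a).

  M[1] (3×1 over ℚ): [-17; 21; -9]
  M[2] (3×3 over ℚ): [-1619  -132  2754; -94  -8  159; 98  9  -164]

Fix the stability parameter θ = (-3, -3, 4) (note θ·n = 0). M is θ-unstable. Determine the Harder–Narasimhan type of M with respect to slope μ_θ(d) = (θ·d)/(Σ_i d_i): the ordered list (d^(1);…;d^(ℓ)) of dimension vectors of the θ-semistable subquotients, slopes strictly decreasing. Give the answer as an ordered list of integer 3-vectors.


Barcode: M ≅ I[1,3], I[2,3]^2. HN layers by μ_θ (2 steps, strictly decreasing):
  μ^(1)=4; μ^(2)=-3

((0, 0, 3); (1, 3, 0))


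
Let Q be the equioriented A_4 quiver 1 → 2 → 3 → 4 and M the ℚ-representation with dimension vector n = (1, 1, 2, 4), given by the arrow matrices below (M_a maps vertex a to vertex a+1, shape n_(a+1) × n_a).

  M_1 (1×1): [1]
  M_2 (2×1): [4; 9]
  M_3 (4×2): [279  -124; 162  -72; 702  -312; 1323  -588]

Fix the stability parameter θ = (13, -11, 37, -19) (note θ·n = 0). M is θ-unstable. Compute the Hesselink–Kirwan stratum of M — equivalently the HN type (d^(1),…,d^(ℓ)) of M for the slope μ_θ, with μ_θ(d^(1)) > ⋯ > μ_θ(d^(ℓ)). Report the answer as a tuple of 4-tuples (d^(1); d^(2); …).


Interval decomposition of M: I[1,3], I[3,4], I[4,4]^3.
HN type (ℓ=4): μ^(1)=37; μ^(2)=9; μ^(3)=1; μ^(4)=-19

((0, 0, 1, 0); (0, 0, 1, 1); (1, 1, 0, 0); (0, 0, 0, 3))


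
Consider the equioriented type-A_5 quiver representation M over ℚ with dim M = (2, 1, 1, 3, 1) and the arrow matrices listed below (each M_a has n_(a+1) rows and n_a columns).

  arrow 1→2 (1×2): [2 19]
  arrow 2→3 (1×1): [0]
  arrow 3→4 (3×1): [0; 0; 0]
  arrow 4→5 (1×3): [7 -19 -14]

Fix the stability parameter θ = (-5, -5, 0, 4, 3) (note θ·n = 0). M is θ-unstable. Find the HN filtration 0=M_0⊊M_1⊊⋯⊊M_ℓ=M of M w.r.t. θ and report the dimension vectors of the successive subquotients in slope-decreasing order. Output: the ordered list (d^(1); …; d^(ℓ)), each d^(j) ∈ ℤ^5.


Interval decomposition of M: I[1,1], I[1,2], I[3,3], I[4,4]^2, I[4,5].
HN type (ℓ=4): μ^(1)=4; μ^(2)=7/2; μ^(3)=0; μ^(4)=-5

((0, 0, 0, 2, 0); (0, 0, 0, 1, 1); (0, 0, 1, 0, 0); (2, 1, 0, 0, 0))


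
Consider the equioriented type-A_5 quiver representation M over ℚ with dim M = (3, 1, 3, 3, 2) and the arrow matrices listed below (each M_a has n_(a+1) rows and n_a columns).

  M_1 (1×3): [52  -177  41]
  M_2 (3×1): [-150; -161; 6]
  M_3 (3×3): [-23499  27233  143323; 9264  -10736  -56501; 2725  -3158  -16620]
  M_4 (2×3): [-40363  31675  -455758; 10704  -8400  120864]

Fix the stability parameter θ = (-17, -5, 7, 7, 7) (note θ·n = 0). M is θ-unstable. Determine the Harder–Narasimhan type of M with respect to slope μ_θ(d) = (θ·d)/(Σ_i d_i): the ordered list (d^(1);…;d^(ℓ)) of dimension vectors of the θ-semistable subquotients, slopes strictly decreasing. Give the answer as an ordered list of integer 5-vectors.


Via rank(M_{q-1}∘⋯∘M_p): M ≅ I[1,1]^2, I[1,5], I[3,4]^2, I[5,5].
μ_θ-semistable layers: μ^(1)=7; μ^(2)=-5; μ^(3)=-17

((0, 0, 3, 3, 2); (0, 1, 0, 0, 0); (3, 0, 0, 0, 0))


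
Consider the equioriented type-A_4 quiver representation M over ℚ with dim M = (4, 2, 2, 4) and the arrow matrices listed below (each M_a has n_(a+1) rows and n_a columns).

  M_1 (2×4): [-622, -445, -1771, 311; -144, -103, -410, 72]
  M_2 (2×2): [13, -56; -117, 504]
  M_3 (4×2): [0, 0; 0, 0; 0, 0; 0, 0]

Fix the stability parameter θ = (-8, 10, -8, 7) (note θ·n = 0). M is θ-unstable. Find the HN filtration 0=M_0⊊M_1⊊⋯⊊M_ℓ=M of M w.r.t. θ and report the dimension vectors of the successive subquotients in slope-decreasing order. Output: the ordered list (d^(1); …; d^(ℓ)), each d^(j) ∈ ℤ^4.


Barcode: M ≅ I[1,1]^2, I[1,2], I[1,3], I[3,3], I[4,4]^4. HN layers by μ_θ (4 steps, strictly decreasing):
  μ^(1)=10; μ^(2)=7; μ^(3)=1; μ^(4)=-8

((0, 1, 0, 0); (0, 0, 0, 4); (0, 1, 1, 0); (4, 0, 1, 0))


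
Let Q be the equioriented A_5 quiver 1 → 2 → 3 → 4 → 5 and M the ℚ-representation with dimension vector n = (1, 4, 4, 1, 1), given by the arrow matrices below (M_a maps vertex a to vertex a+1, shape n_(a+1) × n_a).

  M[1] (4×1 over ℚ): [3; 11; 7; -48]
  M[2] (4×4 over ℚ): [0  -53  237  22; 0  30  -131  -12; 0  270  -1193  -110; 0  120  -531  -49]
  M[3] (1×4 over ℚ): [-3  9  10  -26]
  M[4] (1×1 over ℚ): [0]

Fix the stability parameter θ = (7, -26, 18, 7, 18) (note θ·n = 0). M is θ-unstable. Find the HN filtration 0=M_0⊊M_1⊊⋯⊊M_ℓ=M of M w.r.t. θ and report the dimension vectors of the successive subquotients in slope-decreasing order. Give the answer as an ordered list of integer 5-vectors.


Via rank(M_{q-1}∘⋯∘M_p): M ≅ I[1,4], I[2,2], I[2,3]^2, I[3,3], I[5,5].
μ_θ-semistable layers: μ^(1)=18; μ^(2)=25/2; μ^(3)=-19/2; μ^(4)=-26

((0, 0, 3, 0, 1); (0, 0, 1, 1, 0); (1, 1, 0, 0, 0); (0, 3, 0, 0, 0))


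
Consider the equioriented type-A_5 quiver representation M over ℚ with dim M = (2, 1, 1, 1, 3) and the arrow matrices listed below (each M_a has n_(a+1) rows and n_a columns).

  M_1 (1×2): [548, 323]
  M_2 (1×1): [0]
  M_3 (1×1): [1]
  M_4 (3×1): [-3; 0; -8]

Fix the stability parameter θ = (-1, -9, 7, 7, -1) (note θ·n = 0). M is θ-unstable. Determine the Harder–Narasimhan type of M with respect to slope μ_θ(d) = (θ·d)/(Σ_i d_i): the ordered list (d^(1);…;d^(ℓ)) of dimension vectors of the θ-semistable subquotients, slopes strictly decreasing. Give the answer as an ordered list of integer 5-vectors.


Interval decomposition of M: I[1,1], I[1,2], I[3,5], I[5,5]^2.
HN type (ℓ=3): μ^(1)=13/3; μ^(2)=-1; μ^(3)=-5

((0, 0, 1, 1, 1); (1, 0, 0, 0, 2); (1, 1, 0, 0, 0))


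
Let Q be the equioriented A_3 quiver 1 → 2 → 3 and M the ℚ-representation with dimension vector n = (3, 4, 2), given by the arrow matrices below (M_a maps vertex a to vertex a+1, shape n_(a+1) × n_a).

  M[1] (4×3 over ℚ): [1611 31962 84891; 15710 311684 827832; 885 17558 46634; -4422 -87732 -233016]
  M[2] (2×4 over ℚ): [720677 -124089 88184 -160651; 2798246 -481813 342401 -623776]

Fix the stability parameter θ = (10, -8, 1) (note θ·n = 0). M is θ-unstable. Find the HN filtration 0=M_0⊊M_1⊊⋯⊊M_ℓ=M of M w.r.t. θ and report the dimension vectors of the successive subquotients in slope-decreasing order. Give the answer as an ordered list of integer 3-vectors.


Via rank(M_{q-1}∘⋯∘M_p): M ≅ I[1,1], I[1,3]^2, I[2,2]^2.
μ_θ-semistable layers: μ^(1)=10; μ^(2)=1; μ^(3)=-8

((1, 0, 0); (2, 2, 2); (0, 2, 0))


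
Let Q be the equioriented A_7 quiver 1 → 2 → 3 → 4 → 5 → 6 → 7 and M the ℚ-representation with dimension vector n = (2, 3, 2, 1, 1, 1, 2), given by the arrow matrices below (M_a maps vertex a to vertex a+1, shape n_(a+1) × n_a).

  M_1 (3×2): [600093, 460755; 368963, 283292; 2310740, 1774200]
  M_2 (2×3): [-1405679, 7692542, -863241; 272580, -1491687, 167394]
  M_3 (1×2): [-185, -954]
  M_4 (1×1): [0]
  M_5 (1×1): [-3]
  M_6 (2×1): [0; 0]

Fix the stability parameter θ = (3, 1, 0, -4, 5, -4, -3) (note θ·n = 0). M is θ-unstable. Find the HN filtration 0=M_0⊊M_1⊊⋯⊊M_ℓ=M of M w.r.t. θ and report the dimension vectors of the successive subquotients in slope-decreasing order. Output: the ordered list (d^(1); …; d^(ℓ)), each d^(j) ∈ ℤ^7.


Interval decomposition of M: I[1,3], I[1,4], I[2,2], I[5,6], I[7,7]^2.
HN type (ℓ=5): μ^(1)=4/3; μ^(2)=1; μ^(3)=1/2; μ^(4)=0; μ^(5)=-3

((1, 1, 1, 0, 0, 0, 0); (0, 1, 0, 0, 0, 0, 0); (0, 0, 0, 0, 1, 1, 0); (1, 1, 1, 1, 0, 0, 0); (0, 0, 0, 0, 0, 0, 2))


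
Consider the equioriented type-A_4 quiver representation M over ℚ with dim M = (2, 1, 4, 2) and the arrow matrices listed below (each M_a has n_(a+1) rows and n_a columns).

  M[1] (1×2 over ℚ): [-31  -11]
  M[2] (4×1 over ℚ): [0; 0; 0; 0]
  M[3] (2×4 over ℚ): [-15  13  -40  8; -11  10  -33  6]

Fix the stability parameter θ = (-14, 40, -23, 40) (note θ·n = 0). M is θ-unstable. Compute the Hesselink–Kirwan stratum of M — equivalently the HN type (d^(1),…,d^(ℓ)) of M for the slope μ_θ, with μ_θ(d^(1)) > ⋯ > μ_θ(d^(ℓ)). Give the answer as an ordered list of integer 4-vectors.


Via rank(M_{q-1}∘⋯∘M_p): M ≅ I[1,1], I[1,2], I[3,3]^2, I[3,4]^2.
μ_θ-semistable layers: μ^(1)=40; μ^(2)=-14; μ^(3)=-23

((0, 1, 0, 2); (2, 0, 0, 0); (0, 0, 4, 0))


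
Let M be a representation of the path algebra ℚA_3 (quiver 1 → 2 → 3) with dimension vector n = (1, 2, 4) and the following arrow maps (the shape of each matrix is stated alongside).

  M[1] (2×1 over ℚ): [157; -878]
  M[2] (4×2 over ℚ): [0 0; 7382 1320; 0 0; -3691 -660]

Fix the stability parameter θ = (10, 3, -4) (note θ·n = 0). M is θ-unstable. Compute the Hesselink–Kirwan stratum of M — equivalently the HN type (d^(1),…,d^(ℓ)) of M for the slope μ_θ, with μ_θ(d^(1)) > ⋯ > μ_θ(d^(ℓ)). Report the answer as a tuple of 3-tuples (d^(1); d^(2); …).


Via rank(M_{q-1}∘⋯∘M_p): M ≅ I[1,3], I[2,2], I[3,3]^3.
μ_θ-semistable layers: μ^(1)=3; μ^(2)=-4

((1, 2, 1); (0, 0, 3))


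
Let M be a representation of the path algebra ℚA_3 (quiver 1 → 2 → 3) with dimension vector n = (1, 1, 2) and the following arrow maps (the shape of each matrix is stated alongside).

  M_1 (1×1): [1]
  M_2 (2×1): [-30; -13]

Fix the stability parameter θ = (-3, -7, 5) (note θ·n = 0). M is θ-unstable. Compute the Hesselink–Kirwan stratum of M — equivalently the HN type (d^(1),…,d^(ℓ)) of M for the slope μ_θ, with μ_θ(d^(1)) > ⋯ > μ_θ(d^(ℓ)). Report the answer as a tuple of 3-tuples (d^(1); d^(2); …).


Via rank(M_{q-1}∘⋯∘M_p): M ≅ I[1,3], I[3,3].
μ_θ-semistable layers: μ^(1)=5; μ^(2)=-5

((0, 0, 2); (1, 1, 0))


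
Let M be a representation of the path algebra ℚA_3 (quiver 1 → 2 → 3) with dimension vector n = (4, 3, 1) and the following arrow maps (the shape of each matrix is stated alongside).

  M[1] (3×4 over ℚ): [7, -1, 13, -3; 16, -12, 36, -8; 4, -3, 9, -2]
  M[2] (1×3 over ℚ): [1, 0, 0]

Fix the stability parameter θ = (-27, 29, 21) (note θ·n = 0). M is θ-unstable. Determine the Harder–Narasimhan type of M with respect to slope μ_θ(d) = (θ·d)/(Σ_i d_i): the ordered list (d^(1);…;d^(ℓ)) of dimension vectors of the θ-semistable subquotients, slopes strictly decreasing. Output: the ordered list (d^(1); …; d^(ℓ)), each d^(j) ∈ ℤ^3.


Via rank(M_{q-1}∘⋯∘M_p): M ≅ I[1,1]^2, I[1,2], I[1,3], I[2,2].
μ_θ-semistable layers: μ^(1)=29; μ^(2)=25; μ^(3)=-27

((0, 2, 0); (0, 1, 1); (4, 0, 0))


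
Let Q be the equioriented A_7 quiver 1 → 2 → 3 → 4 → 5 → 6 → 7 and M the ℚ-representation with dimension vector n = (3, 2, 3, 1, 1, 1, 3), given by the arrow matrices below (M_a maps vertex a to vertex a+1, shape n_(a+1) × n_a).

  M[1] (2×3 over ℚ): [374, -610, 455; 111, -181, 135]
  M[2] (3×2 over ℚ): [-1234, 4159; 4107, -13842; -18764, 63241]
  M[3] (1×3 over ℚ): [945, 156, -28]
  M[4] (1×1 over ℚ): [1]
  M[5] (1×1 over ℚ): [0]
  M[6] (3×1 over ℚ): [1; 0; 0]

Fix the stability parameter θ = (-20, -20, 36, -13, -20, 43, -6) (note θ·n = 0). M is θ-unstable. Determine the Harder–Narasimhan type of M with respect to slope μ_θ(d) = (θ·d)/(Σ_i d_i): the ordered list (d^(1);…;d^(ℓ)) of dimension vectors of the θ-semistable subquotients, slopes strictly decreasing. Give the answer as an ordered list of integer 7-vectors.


Interval decomposition of M: I[1,1], I[1,3], I[1,5], I[3,3], I[6,7], I[7,7]^2.
HN type (ℓ=5): μ^(1)=36; μ^(2)=37/2; μ^(3)=1; μ^(4)=-6; μ^(5)=-20

((0, 0, 2, 0, 0, 0, 0); (0, 0, 0, 0, 0, 1, 1); (0, 0, 1, 1, 1, 0, 0); (0, 0, 0, 0, 0, 0, 2); (3, 2, 0, 0, 0, 0, 0))


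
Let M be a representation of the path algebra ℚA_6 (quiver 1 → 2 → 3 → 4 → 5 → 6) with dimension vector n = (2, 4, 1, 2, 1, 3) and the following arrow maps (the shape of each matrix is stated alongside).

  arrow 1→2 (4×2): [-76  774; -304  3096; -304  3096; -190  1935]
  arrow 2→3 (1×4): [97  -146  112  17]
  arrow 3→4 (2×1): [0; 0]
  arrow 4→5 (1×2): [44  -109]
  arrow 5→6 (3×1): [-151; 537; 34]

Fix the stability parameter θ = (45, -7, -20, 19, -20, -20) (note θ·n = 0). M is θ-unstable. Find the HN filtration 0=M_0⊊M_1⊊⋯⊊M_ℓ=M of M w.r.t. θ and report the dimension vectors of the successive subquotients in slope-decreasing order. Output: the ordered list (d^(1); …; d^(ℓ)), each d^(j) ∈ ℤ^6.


Interval decomposition of M: I[1,1], I[1,3], I[2,2]^3, I[4,4], I[4,6], I[6,6]^2.
HN type (ℓ=5): μ^(1)=45; μ^(2)=19; μ^(3)=6; μ^(4)=-7; μ^(5)=-20

((1, 0, 0, 0, 0, 0); (0, 0, 0, 1, 0, 0); (1, 1, 1, 0, 0, 0); (0, 3, 0, 1, 1, 1); (0, 0, 0, 0, 0, 2))


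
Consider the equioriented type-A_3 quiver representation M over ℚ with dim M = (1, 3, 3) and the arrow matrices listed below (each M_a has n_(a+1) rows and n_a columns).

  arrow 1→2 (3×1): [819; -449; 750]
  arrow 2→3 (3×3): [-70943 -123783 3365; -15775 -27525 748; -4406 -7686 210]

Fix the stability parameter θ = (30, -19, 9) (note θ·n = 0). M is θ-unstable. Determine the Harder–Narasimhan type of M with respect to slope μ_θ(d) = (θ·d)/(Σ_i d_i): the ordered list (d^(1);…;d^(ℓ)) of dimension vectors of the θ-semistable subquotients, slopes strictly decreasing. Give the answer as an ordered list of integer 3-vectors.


Barcode: M ≅ I[1,2], I[2,3]^2, I[3,3]. HN layers by μ_θ (3 steps, strictly decreasing):
  μ^(1)=9; μ^(2)=11/2; μ^(3)=-19

((0, 0, 3); (1, 1, 0); (0, 2, 0))


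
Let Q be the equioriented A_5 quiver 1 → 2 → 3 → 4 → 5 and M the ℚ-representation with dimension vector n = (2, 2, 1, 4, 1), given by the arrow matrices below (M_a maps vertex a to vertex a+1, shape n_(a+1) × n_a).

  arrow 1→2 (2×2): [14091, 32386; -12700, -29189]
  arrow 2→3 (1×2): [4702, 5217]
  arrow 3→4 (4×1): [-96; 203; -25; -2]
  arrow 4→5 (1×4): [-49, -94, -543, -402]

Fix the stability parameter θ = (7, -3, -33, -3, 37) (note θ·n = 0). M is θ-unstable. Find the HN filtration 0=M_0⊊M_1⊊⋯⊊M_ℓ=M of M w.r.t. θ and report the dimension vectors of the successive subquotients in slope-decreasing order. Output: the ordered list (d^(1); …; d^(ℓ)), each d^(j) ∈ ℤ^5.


Interval decomposition of M: I[1,2], I[1,5], I[4,4]^3.
HN type (ℓ=4): μ^(1)=37; μ^(2)=2; μ^(3)=-3; μ^(4)=-29/3

((0, 0, 0, 0, 1); (1, 1, 0, 0, 0); (0, 0, 0, 4, 0); (1, 1, 1, 0, 0))


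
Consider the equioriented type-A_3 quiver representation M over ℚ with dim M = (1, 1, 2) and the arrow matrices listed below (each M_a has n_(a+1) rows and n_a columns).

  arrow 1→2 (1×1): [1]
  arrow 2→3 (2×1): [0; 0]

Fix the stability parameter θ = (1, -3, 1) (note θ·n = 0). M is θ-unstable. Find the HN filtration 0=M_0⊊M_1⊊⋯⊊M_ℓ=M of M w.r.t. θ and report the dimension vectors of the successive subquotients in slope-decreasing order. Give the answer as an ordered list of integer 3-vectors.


Barcode: M ≅ I[1,2], I[3,3]^2. HN layers by μ_θ (2 steps, strictly decreasing):
  μ^(1)=1; μ^(2)=-1

((0, 0, 2); (1, 1, 0))


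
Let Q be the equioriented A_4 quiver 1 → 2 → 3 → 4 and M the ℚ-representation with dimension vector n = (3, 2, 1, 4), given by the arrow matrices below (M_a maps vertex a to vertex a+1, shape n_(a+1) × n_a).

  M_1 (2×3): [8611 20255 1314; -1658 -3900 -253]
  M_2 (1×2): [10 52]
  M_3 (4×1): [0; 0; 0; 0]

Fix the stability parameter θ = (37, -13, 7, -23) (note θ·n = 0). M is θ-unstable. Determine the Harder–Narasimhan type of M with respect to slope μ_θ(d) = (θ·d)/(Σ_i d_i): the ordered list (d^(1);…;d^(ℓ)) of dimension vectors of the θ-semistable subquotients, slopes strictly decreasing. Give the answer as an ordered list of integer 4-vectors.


Barcode: M ≅ I[1,1], I[1,2], I[1,3], I[4,4]^4. HN layers by μ_θ (4 steps, strictly decreasing):
  μ^(1)=37; μ^(2)=12; μ^(3)=31/3; μ^(4)=-23

((1, 0, 0, 0); (1, 1, 0, 0); (1, 1, 1, 0); (0, 0, 0, 4))


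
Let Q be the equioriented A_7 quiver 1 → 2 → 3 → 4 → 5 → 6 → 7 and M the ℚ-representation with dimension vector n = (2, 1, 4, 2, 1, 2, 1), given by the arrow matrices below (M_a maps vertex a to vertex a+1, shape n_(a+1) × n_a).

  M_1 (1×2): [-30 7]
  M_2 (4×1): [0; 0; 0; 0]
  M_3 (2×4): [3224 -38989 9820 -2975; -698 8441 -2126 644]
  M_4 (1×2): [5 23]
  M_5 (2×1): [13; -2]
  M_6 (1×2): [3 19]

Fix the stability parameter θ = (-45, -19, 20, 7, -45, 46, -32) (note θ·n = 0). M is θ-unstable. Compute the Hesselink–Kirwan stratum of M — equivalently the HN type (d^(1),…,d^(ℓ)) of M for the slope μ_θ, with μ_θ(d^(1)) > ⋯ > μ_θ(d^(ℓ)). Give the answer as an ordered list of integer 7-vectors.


Via rank(M_{q-1}∘⋯∘M_p): M ≅ I[1,1], I[1,2], I[3,3]^2, I[3,4], I[3,7], I[6,6].
μ_θ-semistable layers: μ^(1)=46; μ^(2)=20; μ^(3)=27/2; μ^(4)=7; μ^(5)=-6; μ^(6)=-19; μ^(7)=-45

((0, 0, 0, 0, 0, 1, 0); (0, 0, 2, 0, 0, 0, 0); (0, 0, 1, 1, 0, 0, 0); (0, 0, 0, 0, 0, 1, 1); (0, 0, 1, 1, 1, 0, 0); (0, 1, 0, 0, 0, 0, 0); (2, 0, 0, 0, 0, 0, 0))


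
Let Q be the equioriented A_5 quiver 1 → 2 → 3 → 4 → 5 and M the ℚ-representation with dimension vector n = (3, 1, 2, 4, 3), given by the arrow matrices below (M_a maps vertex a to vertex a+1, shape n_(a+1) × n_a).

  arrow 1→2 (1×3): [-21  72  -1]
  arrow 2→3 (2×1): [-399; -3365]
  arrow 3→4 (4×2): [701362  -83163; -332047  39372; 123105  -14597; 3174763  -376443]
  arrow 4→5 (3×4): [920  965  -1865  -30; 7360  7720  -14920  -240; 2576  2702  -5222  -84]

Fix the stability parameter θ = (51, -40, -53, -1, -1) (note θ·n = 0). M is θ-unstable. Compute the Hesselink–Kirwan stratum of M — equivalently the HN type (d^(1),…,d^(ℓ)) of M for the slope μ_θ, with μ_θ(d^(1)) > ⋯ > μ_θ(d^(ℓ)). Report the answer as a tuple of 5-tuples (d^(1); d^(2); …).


Via rank(M_{q-1}∘⋯∘M_p): M ≅ I[1,1]^2, I[1,5], I[3,4], I[4,4]^2, I[5,5]^2.
μ_θ-semistable layers: μ^(1)=51; μ^(2)=-1; μ^(3)=-14; μ^(4)=-53

((2, 0, 0, 0, 0); (0, 0, 0, 4, 3); (1, 1, 1, 0, 0); (0, 0, 1, 0, 0))


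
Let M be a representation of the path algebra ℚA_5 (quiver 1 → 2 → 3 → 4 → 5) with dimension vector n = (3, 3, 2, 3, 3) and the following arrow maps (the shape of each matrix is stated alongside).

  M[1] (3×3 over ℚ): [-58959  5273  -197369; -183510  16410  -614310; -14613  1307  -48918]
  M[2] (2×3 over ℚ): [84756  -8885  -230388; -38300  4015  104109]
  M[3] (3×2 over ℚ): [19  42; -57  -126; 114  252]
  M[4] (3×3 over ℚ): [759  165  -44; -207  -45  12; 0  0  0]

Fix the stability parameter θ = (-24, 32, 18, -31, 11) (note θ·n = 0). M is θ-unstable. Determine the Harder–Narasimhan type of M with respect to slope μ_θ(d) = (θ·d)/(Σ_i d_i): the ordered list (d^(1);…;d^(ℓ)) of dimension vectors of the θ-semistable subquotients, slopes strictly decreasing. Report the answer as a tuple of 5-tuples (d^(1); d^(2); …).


Interval decomposition of M: I[1,1], I[1,3], I[1,4], I[2,2], I[4,4], I[4,5], I[5,5]^2.
HN type (ℓ=6): μ^(1)=32; μ^(2)=25; μ^(3)=11; μ^(4)=19/3; μ^(5)=-24; μ^(6)=-31

((0, 1, 0, 0, 0); (0, 1, 1, 0, 0); (0, 0, 0, 0, 3); (0, 1, 1, 1, 0); (3, 0, 0, 0, 0); (0, 0, 0, 2, 0))


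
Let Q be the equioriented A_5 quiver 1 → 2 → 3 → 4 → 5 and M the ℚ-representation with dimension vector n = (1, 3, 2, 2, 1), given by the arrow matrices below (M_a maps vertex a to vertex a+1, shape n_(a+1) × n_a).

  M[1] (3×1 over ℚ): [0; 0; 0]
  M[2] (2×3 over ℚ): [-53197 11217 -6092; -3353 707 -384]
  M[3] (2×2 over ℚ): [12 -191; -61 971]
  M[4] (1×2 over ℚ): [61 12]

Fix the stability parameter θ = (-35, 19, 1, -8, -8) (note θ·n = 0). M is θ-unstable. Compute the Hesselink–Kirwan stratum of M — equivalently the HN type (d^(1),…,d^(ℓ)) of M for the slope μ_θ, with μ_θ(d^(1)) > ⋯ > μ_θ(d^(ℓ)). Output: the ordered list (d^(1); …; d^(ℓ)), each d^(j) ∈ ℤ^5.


Interval decomposition of M: I[1,1], I[2,2], I[2,4], I[2,5].
HN type (ℓ=4): μ^(1)=19; μ^(2)=4; μ^(3)=1; μ^(4)=-35

((0, 1, 0, 0, 0); (0, 1, 1, 1, 0); (0, 1, 1, 1, 1); (1, 0, 0, 0, 0))


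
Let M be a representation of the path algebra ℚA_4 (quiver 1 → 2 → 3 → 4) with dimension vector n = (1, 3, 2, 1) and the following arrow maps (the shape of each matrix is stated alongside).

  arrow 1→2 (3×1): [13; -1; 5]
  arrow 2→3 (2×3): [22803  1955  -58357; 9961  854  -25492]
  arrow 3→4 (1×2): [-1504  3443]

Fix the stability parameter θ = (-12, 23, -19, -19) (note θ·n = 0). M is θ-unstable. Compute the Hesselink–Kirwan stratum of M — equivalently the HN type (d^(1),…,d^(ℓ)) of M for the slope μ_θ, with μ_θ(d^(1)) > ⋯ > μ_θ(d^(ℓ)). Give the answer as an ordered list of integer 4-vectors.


Via rank(M_{q-1}∘⋯∘M_p): M ≅ I[1,4], I[2,2], I[2,3].
μ_θ-semistable layers: μ^(1)=23; μ^(2)=2; μ^(3)=-5; μ^(4)=-12

((0, 1, 0, 0); (0, 1, 1, 0); (0, 1, 1, 1); (1, 0, 0, 0))


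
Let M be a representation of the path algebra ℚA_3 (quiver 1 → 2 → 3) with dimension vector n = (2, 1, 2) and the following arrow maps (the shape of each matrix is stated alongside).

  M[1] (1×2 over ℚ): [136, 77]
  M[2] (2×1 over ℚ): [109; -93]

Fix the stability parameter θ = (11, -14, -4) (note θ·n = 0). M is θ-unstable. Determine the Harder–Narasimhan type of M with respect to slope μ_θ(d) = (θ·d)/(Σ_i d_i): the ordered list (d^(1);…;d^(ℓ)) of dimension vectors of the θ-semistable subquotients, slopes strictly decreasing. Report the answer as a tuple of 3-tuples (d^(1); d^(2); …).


Barcode: M ≅ I[1,1], I[1,3], I[3,3]. HN layers by μ_θ (3 steps, strictly decreasing):
  μ^(1)=11; μ^(2)=-7/3; μ^(3)=-4

((1, 0, 0); (1, 1, 1); (0, 0, 1))


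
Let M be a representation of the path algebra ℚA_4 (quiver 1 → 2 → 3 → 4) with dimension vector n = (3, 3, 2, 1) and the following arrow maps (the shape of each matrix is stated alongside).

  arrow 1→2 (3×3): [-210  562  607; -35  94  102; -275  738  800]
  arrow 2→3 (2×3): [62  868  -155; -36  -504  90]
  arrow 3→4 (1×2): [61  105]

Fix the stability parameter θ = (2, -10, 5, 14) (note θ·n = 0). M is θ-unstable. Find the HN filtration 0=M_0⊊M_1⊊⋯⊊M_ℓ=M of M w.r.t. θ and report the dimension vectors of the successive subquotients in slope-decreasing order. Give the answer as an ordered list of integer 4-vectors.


Barcode: M ≅ I[1,1], I[1,2], I[1,4], I[2,2], I[3,3]. HN layers by μ_θ (5 steps, strictly decreasing):
  μ^(1)=14; μ^(2)=5; μ^(3)=2; μ^(4)=-4; μ^(5)=-10

((0, 0, 0, 1); (0, 0, 2, 0); (1, 0, 0, 0); (2, 2, 0, 0); (0, 1, 0, 0))


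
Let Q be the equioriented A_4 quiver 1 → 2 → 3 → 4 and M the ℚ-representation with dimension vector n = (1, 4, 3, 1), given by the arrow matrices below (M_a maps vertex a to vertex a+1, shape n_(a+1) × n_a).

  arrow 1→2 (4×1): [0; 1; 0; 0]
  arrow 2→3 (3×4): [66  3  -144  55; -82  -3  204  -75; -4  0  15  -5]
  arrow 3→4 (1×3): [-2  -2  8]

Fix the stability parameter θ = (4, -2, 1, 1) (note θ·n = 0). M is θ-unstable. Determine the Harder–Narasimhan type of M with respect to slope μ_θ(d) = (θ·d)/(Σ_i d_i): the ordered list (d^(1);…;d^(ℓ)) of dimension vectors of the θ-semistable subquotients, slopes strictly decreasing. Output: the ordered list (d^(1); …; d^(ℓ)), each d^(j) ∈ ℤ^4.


Interval decomposition of M: I[1,3], I[2,2]^2, I[2,3], I[3,4].
HN type (ℓ=2): μ^(1)=1; μ^(2)=-2

((1, 1, 3, 1); (0, 3, 0, 0))


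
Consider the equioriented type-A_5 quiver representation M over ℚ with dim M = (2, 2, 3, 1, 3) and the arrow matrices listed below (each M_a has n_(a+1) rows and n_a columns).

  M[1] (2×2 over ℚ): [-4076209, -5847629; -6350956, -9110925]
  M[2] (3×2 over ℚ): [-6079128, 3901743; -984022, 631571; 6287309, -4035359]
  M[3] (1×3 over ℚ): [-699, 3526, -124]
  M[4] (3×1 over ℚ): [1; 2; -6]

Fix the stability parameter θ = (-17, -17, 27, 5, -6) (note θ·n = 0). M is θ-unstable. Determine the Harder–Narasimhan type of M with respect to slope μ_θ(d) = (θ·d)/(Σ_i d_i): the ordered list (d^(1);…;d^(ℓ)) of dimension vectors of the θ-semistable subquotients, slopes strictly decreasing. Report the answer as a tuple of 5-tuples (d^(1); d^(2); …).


Interval decomposition of M: I[1,3], I[1,5], I[3,3], I[5,5]^2.
HN type (ℓ=4): μ^(1)=27; μ^(2)=26/3; μ^(3)=-6; μ^(4)=-17

((0, 0, 2, 0, 0); (0, 0, 1, 1, 1); (0, 0, 0, 0, 2); (2, 2, 0, 0, 0))


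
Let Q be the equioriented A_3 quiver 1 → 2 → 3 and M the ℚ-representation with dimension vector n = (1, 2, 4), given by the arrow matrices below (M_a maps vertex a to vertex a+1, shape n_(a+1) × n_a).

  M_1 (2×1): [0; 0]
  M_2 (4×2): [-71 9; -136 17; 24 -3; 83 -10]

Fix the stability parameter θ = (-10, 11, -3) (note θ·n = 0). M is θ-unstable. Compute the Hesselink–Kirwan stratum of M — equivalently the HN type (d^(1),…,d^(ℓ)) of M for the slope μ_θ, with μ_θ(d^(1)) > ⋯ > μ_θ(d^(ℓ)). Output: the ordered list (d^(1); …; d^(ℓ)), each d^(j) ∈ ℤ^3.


Barcode: M ≅ I[1,1], I[2,3]^2, I[3,3]^2. HN layers by μ_θ (3 steps, strictly decreasing):
  μ^(1)=4; μ^(2)=-3; μ^(3)=-10

((0, 2, 2); (0, 0, 2); (1, 0, 0))


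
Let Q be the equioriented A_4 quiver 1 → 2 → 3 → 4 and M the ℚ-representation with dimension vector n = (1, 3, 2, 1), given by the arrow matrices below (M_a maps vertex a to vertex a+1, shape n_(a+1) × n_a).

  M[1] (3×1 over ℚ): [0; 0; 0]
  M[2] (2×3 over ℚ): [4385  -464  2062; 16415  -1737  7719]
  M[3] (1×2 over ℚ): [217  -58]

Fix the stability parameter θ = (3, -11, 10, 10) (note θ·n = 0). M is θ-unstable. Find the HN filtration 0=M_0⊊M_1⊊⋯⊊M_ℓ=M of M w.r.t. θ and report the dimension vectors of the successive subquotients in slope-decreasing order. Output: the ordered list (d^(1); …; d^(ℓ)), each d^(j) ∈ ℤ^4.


Interval decomposition of M: I[1,1], I[2,2], I[2,3], I[2,4].
HN type (ℓ=3): μ^(1)=10; μ^(2)=3; μ^(3)=-11

((0, 0, 2, 1); (1, 0, 0, 0); (0, 3, 0, 0))


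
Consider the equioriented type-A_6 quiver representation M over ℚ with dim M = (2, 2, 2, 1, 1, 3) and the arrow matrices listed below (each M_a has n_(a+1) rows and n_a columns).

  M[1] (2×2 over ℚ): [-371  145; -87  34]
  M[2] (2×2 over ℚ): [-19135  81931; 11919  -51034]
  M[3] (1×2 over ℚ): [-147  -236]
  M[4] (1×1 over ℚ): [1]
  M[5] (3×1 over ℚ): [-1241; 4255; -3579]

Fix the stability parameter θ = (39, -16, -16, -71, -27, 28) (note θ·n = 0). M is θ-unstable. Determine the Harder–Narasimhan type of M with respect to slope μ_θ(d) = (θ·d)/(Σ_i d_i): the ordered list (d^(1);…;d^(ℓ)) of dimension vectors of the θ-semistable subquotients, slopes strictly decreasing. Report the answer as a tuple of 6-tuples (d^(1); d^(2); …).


Interval decomposition of M: I[1,3], I[1,6], I[6,6]^2.
HN type (ℓ=3): μ^(1)=28; μ^(2)=7/3; μ^(3)=-91/5

((0, 0, 0, 0, 0, 3); (1, 1, 1, 0, 0, 0); (1, 1, 1, 1, 1, 0))
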